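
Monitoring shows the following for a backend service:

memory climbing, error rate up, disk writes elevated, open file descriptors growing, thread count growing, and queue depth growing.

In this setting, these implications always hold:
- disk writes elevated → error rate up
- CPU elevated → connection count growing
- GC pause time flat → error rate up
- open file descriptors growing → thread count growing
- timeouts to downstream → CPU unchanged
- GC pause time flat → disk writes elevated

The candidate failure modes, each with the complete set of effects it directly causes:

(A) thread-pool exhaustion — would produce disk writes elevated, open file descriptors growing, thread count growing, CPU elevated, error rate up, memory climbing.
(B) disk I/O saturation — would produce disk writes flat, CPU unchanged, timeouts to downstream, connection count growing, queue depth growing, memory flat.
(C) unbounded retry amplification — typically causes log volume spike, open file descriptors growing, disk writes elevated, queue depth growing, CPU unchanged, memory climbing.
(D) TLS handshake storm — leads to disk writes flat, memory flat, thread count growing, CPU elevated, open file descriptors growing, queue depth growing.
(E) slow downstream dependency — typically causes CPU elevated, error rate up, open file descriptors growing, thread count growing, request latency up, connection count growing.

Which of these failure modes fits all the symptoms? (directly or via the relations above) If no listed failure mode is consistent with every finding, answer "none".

C

Per-candidate check:
(A) thread-pool exhaustion — does not account for queue depth growing
(B) disk I/O saturation — fails on memory climbing, error rate up, disk writes elevated, open file descriptors growing, thread count growing (predicts memory flat, not memory climbing; predicts disk writes flat, not disk writes elevated)
(C) unbounded retry amplification — memory climbing match; error rate up match (through disk writes elevated → error rate up); disk writes elevated match; open file descriptors growing match; thread count growing match (through open file descriptors growing → thread count growing); queue depth growing match
(D) TLS handshake storm — fails on memory climbing, error rate up, disk writes elevated (predicts memory flat, not memory climbing; predicts disk writes flat, not disk writes elevated)
(E) slow downstream dependency — does not account for memory climbing, disk writes elevated, queue depth growing
(C) is the only candidate with no mismatches.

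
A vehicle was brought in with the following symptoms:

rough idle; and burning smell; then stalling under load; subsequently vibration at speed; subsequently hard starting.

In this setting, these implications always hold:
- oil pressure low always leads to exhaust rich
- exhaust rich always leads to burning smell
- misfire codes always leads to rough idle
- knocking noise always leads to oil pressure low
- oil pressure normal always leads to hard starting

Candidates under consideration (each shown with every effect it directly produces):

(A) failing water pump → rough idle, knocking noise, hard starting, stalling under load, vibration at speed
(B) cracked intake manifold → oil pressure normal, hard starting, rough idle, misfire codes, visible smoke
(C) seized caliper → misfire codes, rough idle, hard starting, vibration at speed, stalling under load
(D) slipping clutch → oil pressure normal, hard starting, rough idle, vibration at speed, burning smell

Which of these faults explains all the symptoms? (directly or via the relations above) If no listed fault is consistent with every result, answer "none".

A

For each candidate, compare predicted effects to what was observed:
(A) failing water pump — accounts for every observation (burning smell via knocking noise → oil pressure low → exhaust rich → burning smell)
(B) cracked intake manifold — rough idle ✓; burning smell ✗; stalling under load ✗; vibration at speed ✗; hard starting ✓
(C) seized caliper — rough idle ✓; burning smell ✗; stalling under load ✓; vibration at speed ✓; hard starting ✓
(D) slipping clutch — rough idle ✓; burning smell ✓; stalling under load ✗; vibration at speed ✓; hard starting ✓
(A) alone accounts for all the evidence.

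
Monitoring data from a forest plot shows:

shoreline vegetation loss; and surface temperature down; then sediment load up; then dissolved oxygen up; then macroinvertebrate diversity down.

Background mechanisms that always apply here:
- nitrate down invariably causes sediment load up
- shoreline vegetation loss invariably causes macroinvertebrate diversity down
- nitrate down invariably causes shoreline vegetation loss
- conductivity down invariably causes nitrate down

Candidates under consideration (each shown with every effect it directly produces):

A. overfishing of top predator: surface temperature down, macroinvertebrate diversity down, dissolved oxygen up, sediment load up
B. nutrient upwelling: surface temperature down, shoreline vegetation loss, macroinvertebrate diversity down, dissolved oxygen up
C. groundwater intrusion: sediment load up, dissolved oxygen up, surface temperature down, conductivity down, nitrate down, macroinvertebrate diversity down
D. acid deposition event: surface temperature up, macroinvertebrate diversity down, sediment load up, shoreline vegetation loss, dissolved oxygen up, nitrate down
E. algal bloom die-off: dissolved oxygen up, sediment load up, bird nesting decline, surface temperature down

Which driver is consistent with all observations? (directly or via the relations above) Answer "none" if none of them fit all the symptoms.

C

Per-candidate check:
(A) overfishing of top predator — does not account for shoreline vegetation loss
(B) nutrient upwelling — does not account for sediment load up
(C) groundwater intrusion — accounts for every observation (shoreline vegetation loss through nitrate down → shoreline vegetation loss)
(D) acid deposition event — shoreline vegetation loss yes; surface temperature down NO; sediment load up yes; dissolved oxygen up yes; macroinvertebrate diversity down yes
(E) algal bloom die-off — shoreline vegetation loss NO; surface temperature down yes; sediment load up yes; dissolved oxygen up yes; macroinvertebrate diversity down NO
(C) is the only candidate with no mismatches.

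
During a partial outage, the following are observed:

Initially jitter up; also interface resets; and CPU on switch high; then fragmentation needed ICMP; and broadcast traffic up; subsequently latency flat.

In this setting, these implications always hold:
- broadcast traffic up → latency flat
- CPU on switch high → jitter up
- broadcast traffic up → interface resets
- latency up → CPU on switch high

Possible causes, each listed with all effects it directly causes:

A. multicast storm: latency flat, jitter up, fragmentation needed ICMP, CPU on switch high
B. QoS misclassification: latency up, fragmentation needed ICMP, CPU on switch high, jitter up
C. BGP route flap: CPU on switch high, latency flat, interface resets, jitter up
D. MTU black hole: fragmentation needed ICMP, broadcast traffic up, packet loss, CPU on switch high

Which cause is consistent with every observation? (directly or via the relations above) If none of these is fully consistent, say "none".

D

Per-candidate check:
(A) multicast storm — does not account for interface resets, broadcast traffic up
(B) QoS misclassification — fails on interface resets, broadcast traffic up, latency flat (predicts latency up, not latency flat)
(C) BGP route flap — does not account for fragmentation needed ICMP, broadcast traffic up
(D) MTU black hole — jitter up ✓ (via CPU on switch high → jitter up); interface resets ✓ (via broadcast traffic up → interface resets); CPU on switch high ✓; fragmentation needed ICMP ✓; broadcast traffic up ✓; latency flat ✓ (via broadcast traffic up → latency flat)
Only (D) is consistent with every observation.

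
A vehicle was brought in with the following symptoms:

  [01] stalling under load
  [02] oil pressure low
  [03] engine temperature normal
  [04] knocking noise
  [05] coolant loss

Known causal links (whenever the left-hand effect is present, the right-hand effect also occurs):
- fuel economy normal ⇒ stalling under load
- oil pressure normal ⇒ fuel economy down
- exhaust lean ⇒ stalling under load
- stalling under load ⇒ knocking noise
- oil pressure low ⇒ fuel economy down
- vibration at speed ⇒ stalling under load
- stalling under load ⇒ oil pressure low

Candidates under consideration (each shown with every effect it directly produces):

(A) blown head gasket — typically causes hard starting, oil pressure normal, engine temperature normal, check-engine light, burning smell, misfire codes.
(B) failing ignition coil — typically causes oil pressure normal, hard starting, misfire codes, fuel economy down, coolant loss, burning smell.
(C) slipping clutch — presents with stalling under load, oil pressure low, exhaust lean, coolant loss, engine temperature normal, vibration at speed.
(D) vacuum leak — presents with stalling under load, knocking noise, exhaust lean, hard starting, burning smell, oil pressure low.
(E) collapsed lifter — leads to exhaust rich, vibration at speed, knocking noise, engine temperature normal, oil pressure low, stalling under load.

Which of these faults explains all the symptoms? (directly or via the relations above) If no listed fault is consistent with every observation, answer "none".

Checking each candidate against the observations:
(A) blown head gasket — fails on stalling under load, oil pressure low, knocking noise, coolant loss (predicts oil pressure normal, not oil pressure low)
(B) failing ignition coil — stalling under load ✗; oil pressure low ✗; engine temperature normal ✗; knocking noise ✗; coolant loss ✓
(C) slipping clutch — stalling under load ✓; oil pressure low ✓; engine temperature normal ✓; knocking noise ✓ (through stalling under load → knocking noise); coolant loss ✓
(D) vacuum leak — does not account for engine temperature normal, coolant loss
(E) collapsed lifter — stalling under load ✓; oil pressure low ✓; engine temperature normal ✓; knocking noise ✓; coolant loss ✗
(C) alone accounts for all the evidence.

C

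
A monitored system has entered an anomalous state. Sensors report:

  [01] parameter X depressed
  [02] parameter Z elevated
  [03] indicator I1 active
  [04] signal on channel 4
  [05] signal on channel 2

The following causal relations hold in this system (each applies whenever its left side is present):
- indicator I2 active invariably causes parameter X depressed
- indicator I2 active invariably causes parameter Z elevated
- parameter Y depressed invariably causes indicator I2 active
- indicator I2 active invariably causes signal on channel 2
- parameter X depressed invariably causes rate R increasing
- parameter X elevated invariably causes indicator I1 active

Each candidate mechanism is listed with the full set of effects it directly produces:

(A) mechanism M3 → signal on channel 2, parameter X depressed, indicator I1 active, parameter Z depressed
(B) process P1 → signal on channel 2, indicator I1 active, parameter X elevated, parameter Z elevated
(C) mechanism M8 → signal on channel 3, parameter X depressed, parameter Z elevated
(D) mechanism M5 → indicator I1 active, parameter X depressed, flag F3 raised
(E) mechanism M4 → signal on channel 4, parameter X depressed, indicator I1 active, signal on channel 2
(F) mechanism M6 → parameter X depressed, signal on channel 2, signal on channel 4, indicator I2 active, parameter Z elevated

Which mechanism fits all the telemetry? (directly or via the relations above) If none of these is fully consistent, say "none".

Checking each candidate against the observations:
(A) mechanism M3 — fails on parameter Z elevated, signal on channel 4 (predicts parameter Z depressed, not parameter Z elevated)
(B) process P1 — fails on parameter X depressed, signal on channel 4 (predicts parameter X elevated, not parameter X depressed)
(C) mechanism M8 — parameter X depressed match; parameter Z elevated match; indicator I1 active miss; signal on channel 4 miss; signal on channel 2 miss
(D) mechanism M5 — does not account for parameter Z elevated, signal on channel 4, signal on channel 2
(E) mechanism M4 — does not account for parameter Z elevated
(F) mechanism M6 — parameter X depressed match; parameter Z elevated match; indicator I1 active miss; signal on channel 4 match; signal on channel 2 match
Every candidate fails on at least one observation.

none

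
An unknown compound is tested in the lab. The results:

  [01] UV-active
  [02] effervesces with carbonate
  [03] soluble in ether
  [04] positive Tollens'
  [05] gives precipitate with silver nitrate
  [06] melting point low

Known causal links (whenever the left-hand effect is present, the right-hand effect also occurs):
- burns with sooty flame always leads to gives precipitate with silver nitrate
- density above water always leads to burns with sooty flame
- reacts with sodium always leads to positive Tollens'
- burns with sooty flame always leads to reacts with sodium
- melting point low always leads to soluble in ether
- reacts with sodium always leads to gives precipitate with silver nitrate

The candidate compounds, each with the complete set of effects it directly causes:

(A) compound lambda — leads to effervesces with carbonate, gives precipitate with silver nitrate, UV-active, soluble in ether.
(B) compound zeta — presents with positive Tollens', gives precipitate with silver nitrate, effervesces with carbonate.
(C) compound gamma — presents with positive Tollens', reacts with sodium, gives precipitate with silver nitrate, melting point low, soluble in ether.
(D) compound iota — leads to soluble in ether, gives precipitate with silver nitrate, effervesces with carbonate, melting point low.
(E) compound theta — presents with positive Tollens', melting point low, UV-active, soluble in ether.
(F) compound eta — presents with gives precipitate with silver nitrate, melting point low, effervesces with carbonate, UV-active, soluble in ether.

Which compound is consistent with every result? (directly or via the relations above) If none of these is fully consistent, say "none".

none

For each candidate, compare predicted effects to what was observed:
(A) compound lambda — does not account for positive Tollens', melting point low
(B) compound zeta — UV-active NO; effervesces with carbonate yes; soluble in ether NO; positive Tollens' yes; gives precipitate with silver nitrate yes; melting point low NO
(C) compound gamma — does not account for UV-active, effervesces with carbonate
(D) compound iota — UV-active NO; effervesces with carbonate yes; soluble in ether yes; positive Tollens' NO; gives precipitate with silver nitrate yes; melting point low yes
(E) compound theta — UV-active yes; effervesces with carbonate NO; soluble in ether yes; positive Tollens' yes; gives precipitate with silver nitrate NO; melting point low yes
(F) compound eta — UV-active yes; effervesces with carbonate yes; soluble in ether yes; positive Tollens' NO; gives precipitate with silver nitrate yes; melting point low yes
No candidate is consistent with all observations.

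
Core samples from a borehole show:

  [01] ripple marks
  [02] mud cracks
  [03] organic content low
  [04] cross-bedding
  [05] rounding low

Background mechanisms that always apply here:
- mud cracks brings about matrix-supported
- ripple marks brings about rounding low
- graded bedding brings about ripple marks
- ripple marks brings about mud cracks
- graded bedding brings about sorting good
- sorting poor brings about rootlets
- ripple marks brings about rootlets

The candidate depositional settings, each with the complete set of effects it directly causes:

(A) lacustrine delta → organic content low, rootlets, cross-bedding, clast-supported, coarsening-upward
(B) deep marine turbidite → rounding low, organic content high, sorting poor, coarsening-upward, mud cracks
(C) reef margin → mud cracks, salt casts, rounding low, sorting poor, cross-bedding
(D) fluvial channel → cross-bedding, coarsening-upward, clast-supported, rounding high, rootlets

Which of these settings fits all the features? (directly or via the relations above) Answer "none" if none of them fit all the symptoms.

Testing each hypothesis:
(A) lacustrine delta — does not account for ripple marks, mud cracks, rounding low
(B) deep marine turbidite — ripple marks ✗; mud cracks ✓; organic content low ✗; cross-bedding ✗; rounding low ✓
(C) reef margin — ripple marks ✗; mud cracks ✓; organic content low ✗; cross-bedding ✓; rounding low ✓
(D) fluvial channel — ripple marks ✗; mud cracks ✗; organic content low ✗; cross-bedding ✓; rounding low ✗
No candidate is consistent with all observations.

none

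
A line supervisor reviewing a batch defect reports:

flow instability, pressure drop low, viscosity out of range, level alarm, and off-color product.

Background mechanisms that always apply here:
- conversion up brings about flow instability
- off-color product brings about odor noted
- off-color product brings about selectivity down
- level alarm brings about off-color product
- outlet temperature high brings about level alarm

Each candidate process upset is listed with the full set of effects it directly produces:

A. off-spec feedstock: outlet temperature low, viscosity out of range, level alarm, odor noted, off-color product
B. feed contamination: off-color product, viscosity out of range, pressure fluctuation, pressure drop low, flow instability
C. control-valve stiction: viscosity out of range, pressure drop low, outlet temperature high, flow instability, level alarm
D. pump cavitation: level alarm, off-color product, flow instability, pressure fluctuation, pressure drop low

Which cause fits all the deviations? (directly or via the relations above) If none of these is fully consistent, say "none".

For each candidate, compare predicted effects to what was observed:
(A) off-spec feedstock — does not account for flow instability, pressure drop low
(B) feed contamination — flow instability match; pressure drop low match; viscosity out of range match; level alarm miss; off-color product match
(C) control-valve stiction — accounts for every observation (off-color product via level alarm → off-color product)
(D) pump cavitation — does not account for viscosity out of range
(C) is the only candidate with no mismatches.

C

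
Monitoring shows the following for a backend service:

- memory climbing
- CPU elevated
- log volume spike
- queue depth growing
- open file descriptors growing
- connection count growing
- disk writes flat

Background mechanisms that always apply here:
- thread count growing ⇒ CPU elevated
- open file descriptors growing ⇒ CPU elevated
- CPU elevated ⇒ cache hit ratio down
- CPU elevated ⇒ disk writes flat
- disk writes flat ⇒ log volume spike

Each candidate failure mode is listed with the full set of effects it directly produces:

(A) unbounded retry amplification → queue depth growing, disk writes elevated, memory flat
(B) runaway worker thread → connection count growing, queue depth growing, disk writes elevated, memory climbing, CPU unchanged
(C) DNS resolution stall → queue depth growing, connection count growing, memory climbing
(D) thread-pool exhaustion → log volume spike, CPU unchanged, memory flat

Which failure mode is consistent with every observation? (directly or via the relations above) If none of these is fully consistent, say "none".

Testing each hypothesis:
(A) unbounded retry amplification — memory climbing NO; CPU elevated NO; log volume spike NO; queue depth growing yes; open file descriptors growing NO; connection count growing NO; disk writes flat NO
(B) runaway worker thread — memory climbing yes; CPU elevated NO; log volume spike NO; queue depth growing yes; open file descriptors growing NO; connection count growing yes; disk writes flat NO
(C) DNS resolution stall — memory climbing yes; CPU elevated NO; log volume spike NO; queue depth growing yes; open file descriptors growing NO; connection count growing yes; disk writes flat NO
(D) thread-pool exhaustion — memory climbing NO; CPU elevated NO; log volume spike yes; queue depth growing NO; open file descriptors growing NO; connection count growing NO; disk writes flat NO
None of the listed candidates fits everything.

none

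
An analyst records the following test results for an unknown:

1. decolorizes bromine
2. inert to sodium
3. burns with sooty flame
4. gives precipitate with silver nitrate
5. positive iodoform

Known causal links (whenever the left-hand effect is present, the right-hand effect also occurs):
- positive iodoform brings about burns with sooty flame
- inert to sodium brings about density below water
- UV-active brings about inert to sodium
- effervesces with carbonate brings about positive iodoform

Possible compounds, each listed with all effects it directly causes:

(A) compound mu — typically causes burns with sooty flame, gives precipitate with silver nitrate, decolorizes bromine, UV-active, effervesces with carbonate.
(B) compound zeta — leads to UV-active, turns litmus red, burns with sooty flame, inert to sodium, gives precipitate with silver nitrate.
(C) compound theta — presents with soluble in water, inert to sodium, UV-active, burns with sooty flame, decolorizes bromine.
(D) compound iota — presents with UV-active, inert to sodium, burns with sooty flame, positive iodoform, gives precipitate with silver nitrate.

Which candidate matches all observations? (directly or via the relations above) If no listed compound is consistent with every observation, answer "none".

Per-candidate check:
(A) compound mu — accounts for every observation (inert to sodium via UV-active → inert to sodium)
(B) compound zeta — does not account for decolorizes bromine, positive iodoform
(C) compound theta — does not account for gives precipitate with silver nitrate, positive iodoform
(D) compound iota — decolorizes bromine miss; inert to sodium match; burns with sooty flame match; gives precipitate with silver nitrate match; positive iodoform match
(A) alone accounts for all the evidence.

A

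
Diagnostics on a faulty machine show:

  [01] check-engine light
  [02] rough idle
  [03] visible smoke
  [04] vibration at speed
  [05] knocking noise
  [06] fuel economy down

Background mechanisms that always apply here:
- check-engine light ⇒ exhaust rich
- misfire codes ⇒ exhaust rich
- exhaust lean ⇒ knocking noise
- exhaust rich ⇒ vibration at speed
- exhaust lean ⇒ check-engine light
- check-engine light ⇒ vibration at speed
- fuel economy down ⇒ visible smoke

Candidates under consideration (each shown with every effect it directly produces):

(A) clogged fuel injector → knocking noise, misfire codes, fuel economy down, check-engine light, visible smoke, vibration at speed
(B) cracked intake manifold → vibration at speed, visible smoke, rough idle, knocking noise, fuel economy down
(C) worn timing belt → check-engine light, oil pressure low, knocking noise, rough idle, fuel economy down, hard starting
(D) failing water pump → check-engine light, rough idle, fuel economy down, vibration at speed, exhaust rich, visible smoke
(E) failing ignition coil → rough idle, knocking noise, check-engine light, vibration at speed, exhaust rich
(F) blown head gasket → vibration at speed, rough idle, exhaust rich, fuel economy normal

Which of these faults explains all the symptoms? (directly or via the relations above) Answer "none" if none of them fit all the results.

For each candidate, compare predicted effects to what was observed:
(A) clogged fuel injector — check-engine light yes; rough idle NO; visible smoke yes; vibration at speed yes; knocking noise yes; fuel economy down yes
(B) cracked intake manifold — does not account for check-engine light
(C) worn timing belt — accounts for every observation (visible smoke via fuel economy down → visible smoke)
(D) failing water pump — does not account for knocking noise
(E) failing ignition coil — check-engine light yes; rough idle yes; visible smoke NO; vibration at speed yes; knocking noise yes; fuel economy down NO
(F) blown head gasket — fails on check-engine light, visible smoke, knocking noise, fuel economy down (predicts fuel economy normal, not fuel economy down)
Only (C) is consistent with every observation.

C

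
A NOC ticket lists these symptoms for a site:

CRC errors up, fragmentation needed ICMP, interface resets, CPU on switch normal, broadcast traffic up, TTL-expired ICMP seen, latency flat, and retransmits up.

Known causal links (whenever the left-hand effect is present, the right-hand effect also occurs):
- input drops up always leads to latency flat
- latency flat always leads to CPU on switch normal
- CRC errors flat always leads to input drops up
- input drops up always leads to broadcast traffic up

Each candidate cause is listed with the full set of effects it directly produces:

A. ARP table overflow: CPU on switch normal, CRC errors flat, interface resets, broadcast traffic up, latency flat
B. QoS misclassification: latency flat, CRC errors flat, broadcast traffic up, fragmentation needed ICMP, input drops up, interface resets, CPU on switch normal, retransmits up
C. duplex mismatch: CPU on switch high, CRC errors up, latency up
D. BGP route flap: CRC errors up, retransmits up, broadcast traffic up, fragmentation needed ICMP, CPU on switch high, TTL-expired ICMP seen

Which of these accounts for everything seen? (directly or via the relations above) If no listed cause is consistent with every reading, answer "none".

For each candidate, compare predicted effects to what was observed:
(A) ARP table overflow — fails on CRC errors up, fragmentation needed ICMP, TTL-expired ICMP seen, retransmits up (predicts CRC errors flat, not CRC errors up)
(B) QoS misclassification — CRC errors up ✗; fragmentation needed ICMP ✓; interface resets ✓; CPU on switch normal ✓; broadcast traffic up ✓; TTL-expired ICMP seen ✗; latency flat ✓; retransmits up ✓
(C) duplex mismatch — CRC errors up ✓; fragmentation needed ICMP ✗; interface resets ✗; CPU on switch normal ✗; broadcast traffic up ✗; TTL-expired ICMP seen ✗; latency flat ✗; retransmits up ✗
(D) BGP route flap — CRC errors up ✓; fragmentation needed ICMP ✓; interface resets ✗; CPU on switch normal ✗; broadcast traffic up ✓; TTL-expired ICMP seen ✓; latency flat ✗; retransmits up ✓
None of the listed candidates fits everything.

none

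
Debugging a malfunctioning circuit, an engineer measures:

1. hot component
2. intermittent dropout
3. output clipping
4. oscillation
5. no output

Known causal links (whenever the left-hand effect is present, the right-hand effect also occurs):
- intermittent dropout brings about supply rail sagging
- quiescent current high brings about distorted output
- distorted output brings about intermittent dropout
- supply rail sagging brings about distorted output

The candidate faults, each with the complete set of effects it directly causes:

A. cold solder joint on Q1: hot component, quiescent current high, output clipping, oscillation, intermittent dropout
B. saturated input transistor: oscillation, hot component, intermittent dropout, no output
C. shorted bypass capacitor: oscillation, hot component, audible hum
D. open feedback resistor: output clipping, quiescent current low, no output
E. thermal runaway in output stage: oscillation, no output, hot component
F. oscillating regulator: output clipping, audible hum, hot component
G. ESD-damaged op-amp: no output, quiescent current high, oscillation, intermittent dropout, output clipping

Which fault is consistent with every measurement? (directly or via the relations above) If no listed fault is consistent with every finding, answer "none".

Per-candidate check:
(A) cold solder joint on Q1 — hot component ✓; intermittent dropout ✓; output clipping ✓; oscillation ✓; no output ✗
(B) saturated input transistor — hot component ✓; intermittent dropout ✓; output clipping ✗; oscillation ✓; no output ✓
(C) shorted bypass capacitor — does not account for intermittent dropout, output clipping, no output
(D) open feedback resistor — hot component ✗; intermittent dropout ✗; output clipping ✓; oscillation ✗; no output ✓
(E) thermal runaway in output stage — does not account for intermittent dropout, output clipping
(F) oscillating regulator — hot component ✓; intermittent dropout ✗; output clipping ✓; oscillation ✗; no output ✗
(G) ESD-damaged op-amp — does not account for hot component
No candidate is consistent with all observations.

none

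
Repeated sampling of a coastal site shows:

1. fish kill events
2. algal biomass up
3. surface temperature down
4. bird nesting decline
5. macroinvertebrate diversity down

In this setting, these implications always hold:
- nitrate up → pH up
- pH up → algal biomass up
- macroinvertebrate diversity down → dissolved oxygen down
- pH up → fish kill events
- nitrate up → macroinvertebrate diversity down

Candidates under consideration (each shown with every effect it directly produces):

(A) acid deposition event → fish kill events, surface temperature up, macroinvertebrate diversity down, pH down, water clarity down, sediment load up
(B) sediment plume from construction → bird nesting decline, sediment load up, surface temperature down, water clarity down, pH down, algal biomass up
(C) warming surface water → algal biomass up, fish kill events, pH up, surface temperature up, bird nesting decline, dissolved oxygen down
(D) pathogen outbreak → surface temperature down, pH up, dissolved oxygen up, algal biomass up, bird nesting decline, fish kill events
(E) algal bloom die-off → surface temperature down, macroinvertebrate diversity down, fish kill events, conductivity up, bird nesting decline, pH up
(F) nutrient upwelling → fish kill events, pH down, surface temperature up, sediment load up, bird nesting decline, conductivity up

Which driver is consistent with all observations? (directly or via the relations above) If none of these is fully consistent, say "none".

Per-candidate check:
(A) acid deposition event — fish kill events match; algal biomass up miss; surface temperature down miss; bird nesting decline miss; macroinvertebrate diversity down match
(B) sediment plume from construction — does not account for fish kill events, macroinvertebrate diversity down
(C) warming surface water — fish kill events match; algal biomass up match; surface temperature down miss; bird nesting decline match; macroinvertebrate diversity down miss
(D) pathogen outbreak — fish kill events match; algal biomass up match; surface temperature down match; bird nesting decline match; macroinvertebrate diversity down miss
(E) algal bloom die-off — accounts for every observation (algal biomass up via pH up → algal biomass up)
(F) nutrient upwelling — fish kill events match; algal biomass up miss; surface temperature down miss; bird nesting decline match; macroinvertebrate diversity down miss
(E) is the only candidate with no mismatches.

E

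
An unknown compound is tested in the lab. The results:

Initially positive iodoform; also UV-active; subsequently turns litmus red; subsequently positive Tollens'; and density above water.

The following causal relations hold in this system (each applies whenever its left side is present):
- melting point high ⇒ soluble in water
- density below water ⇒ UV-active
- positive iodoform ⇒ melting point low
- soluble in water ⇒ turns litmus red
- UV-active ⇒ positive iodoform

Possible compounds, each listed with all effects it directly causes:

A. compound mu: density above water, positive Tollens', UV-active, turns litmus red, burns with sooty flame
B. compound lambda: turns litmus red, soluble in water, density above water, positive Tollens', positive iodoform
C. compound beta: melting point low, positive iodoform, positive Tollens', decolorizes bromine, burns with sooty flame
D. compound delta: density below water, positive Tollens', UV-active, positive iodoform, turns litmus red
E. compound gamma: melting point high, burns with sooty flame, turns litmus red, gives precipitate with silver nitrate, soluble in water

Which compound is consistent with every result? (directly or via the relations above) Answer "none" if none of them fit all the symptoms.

For each candidate, compare predicted effects to what was observed:
(A) compound mu — positive iodoform match (by UV-active → positive iodoform); UV-active match; turns litmus red match; positive Tollens' match; density above water match
(B) compound lambda — positive iodoform match; UV-active miss; turns litmus red match; positive Tollens' match; density above water match
(C) compound beta — does not account for UV-active, turns litmus red, density above water
(D) compound delta — fails on density above water (predicts density below water, not density above water)
(E) compound gamma — does not account for positive iodoform, UV-active, positive Tollens', density above water
(A) alone accounts for all the evidence.

A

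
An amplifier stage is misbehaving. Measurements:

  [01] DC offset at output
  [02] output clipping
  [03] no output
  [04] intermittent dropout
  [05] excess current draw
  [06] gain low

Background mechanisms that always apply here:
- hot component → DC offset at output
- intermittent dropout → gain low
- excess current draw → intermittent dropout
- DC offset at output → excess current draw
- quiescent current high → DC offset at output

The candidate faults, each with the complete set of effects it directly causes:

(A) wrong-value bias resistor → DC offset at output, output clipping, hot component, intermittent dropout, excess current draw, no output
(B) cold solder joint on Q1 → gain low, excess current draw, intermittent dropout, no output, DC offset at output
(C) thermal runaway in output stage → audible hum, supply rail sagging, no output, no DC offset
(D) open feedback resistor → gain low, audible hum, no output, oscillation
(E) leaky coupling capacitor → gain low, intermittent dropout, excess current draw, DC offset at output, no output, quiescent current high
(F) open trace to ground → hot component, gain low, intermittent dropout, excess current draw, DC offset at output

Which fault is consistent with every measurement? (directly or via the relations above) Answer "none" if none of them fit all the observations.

Per-candidate check:
(A) wrong-value bias resistor — DC offset at output yes; output clipping yes; no output yes; intermittent dropout yes; excess current draw yes; gain low yes (through intermittent dropout → gain low)
(B) cold solder joint on Q1 — does not account for output clipping
(C) thermal runaway in output stage — DC offset at output NO; output clipping NO; no output yes; intermittent dropout NO; excess current draw NO; gain low NO
(D) open feedback resistor — DC offset at output NO; output clipping NO; no output yes; intermittent dropout NO; excess current draw NO; gain low yes
(E) leaky coupling capacitor — DC offset at output yes; output clipping NO; no output yes; intermittent dropout yes; excess current draw yes; gain low yes
(F) open trace to ground — does not account for output clipping, no output
Only (A) is consistent with every observation.

A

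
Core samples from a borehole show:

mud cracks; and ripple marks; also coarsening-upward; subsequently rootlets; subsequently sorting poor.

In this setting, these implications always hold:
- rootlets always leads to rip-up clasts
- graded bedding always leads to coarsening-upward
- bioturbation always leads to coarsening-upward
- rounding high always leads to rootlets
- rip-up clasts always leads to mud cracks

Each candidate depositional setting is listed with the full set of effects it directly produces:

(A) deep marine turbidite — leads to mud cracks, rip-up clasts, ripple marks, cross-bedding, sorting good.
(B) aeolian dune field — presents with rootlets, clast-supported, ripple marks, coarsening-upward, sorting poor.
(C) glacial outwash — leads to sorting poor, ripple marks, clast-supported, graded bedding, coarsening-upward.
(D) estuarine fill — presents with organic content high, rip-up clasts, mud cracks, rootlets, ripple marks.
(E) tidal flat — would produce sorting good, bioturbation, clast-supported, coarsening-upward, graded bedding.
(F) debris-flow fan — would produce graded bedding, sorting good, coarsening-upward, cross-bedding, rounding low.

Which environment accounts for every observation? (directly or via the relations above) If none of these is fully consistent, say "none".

Per-candidate check:
(A) deep marine turbidite — mud cracks yes; ripple marks yes; coarsening-upward NO; rootlets NO; sorting poor NO
(B) aeolian dune field — accounts for every observation (mud cracks by rootlets → rip-up clasts → mud cracks)
(C) glacial outwash — does not account for mud cracks, rootlets
(D) estuarine fill — does not account for coarsening-upward, sorting poor
(E) tidal flat — fails on mud cracks, ripple marks, rootlets, sorting poor (predicts sorting good, not sorting poor)
(F) debris-flow fan — mud cracks NO; ripple marks NO; coarsening-upward yes; rootlets NO; sorting poor NO
(B) is the only candidate with no mismatches.

B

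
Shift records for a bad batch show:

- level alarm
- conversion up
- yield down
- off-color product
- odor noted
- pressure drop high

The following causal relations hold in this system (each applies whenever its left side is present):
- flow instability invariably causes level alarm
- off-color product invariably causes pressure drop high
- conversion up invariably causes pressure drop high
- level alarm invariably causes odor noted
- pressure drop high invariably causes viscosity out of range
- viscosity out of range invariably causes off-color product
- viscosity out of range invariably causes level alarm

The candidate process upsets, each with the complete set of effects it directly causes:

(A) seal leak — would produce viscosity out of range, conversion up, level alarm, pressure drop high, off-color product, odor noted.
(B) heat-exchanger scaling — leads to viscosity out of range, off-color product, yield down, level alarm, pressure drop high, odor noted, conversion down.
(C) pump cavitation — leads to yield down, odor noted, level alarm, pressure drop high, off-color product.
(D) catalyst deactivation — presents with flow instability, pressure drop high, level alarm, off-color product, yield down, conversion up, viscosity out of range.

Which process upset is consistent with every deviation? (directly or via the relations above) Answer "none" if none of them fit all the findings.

Checking each candidate against the observations:
(A) seal leak — level alarm +; conversion up +; yield down -; off-color product +; odor noted +; pressure drop high +
(B) heat-exchanger scaling — fails on conversion up (predicts conversion down, not conversion up)
(C) pump cavitation — level alarm +; conversion up -; yield down +; off-color product +; odor noted +; pressure drop high +
(D) catalyst deactivation — accounts for every observation (odor noted by level alarm → odor noted)
(D) alone accounts for all the evidence.

D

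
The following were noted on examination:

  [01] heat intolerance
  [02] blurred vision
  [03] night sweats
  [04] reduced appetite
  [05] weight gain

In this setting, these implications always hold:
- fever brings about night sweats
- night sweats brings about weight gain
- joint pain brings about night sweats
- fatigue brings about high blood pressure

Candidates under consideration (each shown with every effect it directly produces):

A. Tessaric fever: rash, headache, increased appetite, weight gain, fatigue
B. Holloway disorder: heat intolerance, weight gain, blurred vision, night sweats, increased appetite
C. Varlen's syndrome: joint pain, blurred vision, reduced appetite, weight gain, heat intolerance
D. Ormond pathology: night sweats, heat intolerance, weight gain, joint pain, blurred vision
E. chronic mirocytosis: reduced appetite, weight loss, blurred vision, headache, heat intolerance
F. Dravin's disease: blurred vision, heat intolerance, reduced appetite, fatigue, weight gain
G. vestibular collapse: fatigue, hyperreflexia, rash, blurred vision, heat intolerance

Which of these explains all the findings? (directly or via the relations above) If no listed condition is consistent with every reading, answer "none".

C

Checking each candidate against the observations:
(A) Tessaric fever — heat intolerance NO; blurred vision NO; night sweats NO; reduced appetite NO; weight gain yes
(B) Holloway disorder — fails on reduced appetite (predicts increased appetite, not reduced appetite)
(C) Varlen's syndrome — accounts for every observation (night sweats through joint pain → night sweats)
(D) Ormond pathology — does not account for reduced appetite
(E) chronic mirocytosis — fails on night sweats, weight gain (predicts weight loss, not weight gain)
(F) Dravin's disease — heat intolerance yes; blurred vision yes; night sweats NO; reduced appetite yes; weight gain yes
(G) vestibular collapse — heat intolerance yes; blurred vision yes; night sweats NO; reduced appetite NO; weight gain NO
Only (C) is consistent with every observation.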